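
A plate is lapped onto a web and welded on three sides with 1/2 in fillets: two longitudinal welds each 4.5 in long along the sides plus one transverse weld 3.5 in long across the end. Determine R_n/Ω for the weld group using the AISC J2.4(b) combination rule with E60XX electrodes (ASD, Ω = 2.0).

E60XX → F_EXX = 60 ksi.
t_e = 0.707 × 0.5 = 0.3535 in.
R_nwl = 0.6 × 60 × 0.3535 × 9 = 114.5 kips (longitudinal, 2 welds).
R_nwt = 0.6 × 60 × 0.3535 × 3.5 = 44.54 kips (transverse, base value).
(i) R_nwl + R_nwt = 159.1 kips; (ii) 0.85 R_nwl + 1.5 R_nwt = 164.2 kips.
R_n = max = 164.2 kips [governs: (ii)]; R_n/Ω = 82.08 kips.

R_n/Ω ≈ 82.1 kips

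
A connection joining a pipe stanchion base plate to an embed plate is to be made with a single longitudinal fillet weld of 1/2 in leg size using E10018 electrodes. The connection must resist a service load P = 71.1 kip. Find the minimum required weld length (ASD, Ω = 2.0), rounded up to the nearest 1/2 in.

L = 7 in

E100XX → F_EXX = 100 ksi.
Throat t_e = 0.707 × 0.5 = 0.3535 in.
r_n/Ω = (0.6 × 100 × 0.3535) / 2.0 = 10.6 kip/in.
L_req = P / (r_n/Ω) = 71.1 / 10.6 = 6.704 in total.
Round up → use L = 7 in.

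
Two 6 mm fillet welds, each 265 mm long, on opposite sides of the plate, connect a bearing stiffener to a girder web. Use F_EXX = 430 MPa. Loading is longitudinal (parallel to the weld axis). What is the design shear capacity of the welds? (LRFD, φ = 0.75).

φR_n ≈ 435 kN

Effective throat t_e = 0.707 × 6 = 4.242 mm.
Total length L = 530 mm; A_we = 4.242 × 530 = 2248 mm².
F_nw = 0.6 F_EXX = 0.6 × 430 = 258 MPa.
φR_n = 0.75 × 258 × 2248 × 10⁻³ = 435 kN.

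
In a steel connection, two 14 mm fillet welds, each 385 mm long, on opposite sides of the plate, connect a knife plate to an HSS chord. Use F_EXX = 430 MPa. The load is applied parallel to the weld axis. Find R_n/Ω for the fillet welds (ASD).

Effective throat t_e = 0.707 × 14 = 9.898 mm.
Total length L = 770 mm; A_we = 9.898 × 770 = 7621 mm².
F_nw = 0.6 F_EXX = 0.6 × 430 = 258 MPa.
R_n = 258 × 7621 × 10⁻³ = 1966 kN; R_n/Ω = 1966/2.0 = 983.2 kN.

R_n/Ω ≈ 983 kN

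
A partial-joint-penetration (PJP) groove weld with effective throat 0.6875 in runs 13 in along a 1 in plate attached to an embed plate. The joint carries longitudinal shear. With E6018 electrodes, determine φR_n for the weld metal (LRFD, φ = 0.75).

φR_n ≈ 241 kip

E60XX → F_EXX = 60 ksi.
Effective throat (given) t_e = 0.6875 in.
A_we = 0.6875 × 13 = 8.938 in².
F_nw = 0.6 F_EXX = 36 ksi.
φR_n = 0.75 × 36 × 8.938 = 241.3 kip.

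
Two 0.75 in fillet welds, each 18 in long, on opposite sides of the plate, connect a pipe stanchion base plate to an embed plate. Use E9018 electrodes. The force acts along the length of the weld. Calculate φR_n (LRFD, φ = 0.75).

φR_n ≈ 773 kip

E90XX → F_EXX = 90 ksi.
Effective throat t_e = 0.707 × 0.75 = 0.5302 in.
Total length L = 36 in; A_we = 0.5302 × 36 = 19.09 in².
F_nw = 0.6 F_EXX = 0.6 × 90 = 54 ksi.
φR_n = 0.75 × 54 × 19.09 = 773.1 kip.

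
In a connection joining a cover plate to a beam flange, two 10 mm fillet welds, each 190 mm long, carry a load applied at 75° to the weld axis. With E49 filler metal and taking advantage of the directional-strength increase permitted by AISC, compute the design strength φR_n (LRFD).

E49XX → F_EXX = 490 MPa.
t_e = 0.707 × 10 = 7.07 mm; A_we = 7.07 × 380 = 2687 mm².
Directional factor: 1.0 + 0.5 sin^1.5(75°) = 1.475.
F_nw = 0.6 × 490 × 1.475 = 433.6 MPa.
φR_n = 0.75 × 433.6 × 2687 × 10⁻³ = 873.6 kN.

φR_n ≈ 874 kN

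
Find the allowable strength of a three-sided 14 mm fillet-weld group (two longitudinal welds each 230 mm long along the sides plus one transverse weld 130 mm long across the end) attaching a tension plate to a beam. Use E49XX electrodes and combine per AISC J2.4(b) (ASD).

E49XX → F_EXX = 490 MPa.
t_e = 0.707 × 14 = 9.898 mm.
R_nwl = 0.6 × 490 × 9.898 × 460 × 10⁻³ = 1339 kN (longitudinal, 2 welds).
R_nwt = 0.6 × 490 × 9.898 × 130 × 10⁻³ = 378.3 kN (transverse, base value).
(i) R_nwl + R_nwt = 1717 kN; (ii) 0.85 R_nwl + 1.5 R_nwt = 1705 kN.
R_n = max = 1717 kN [governs: (i)]; R_n/Ω = 858.5 kN.

R_n/Ω ≈ 858 kN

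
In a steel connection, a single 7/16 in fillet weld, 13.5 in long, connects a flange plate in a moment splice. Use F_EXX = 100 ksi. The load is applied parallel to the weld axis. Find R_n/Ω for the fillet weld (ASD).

Effective throat t_e = 0.707 × 0.4375 = 0.3093 in.
Total length L = 13.5 in; A_we = 0.3093 × 13.5 = 4.176 in².
F_nw = 0.6 F_EXX = 0.6 × 100 = 60 ksi.
R_n = 60 × 4.176 = 250.5 kip; R_n/Ω = 250.5/2.0 = 125.3 kip.

R_n/Ω ≈ 125 kip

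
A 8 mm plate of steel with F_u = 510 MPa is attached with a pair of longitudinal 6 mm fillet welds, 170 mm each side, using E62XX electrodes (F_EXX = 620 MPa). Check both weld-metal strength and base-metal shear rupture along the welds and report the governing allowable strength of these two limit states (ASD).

R_n/Ω ≈ 268 kN (weld metal governs)

t_e = 0.707 × 6 = 4.242 mm; L = 340 mm.
Weld metal: R_n/Ω = (1/2.0) × 0.6 × 620 × 4.242 × 340 × 10⁻³ = 268.3 kN.
Base metal (shear rupture): R_n/Ω = (1/2.0) × 0.6 × 510 × 8 × 340 × 10⁻³ = 416.2 kN.
Governing: weld metal.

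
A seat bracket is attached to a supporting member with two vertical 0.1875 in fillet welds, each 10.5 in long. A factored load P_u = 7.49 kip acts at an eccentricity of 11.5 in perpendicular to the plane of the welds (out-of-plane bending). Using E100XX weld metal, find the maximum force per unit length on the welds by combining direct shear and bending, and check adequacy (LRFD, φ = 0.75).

f_max ≈ 2.37 kip/in; adequate

E100XX → F_EXX = 100 ksi.
L_w = 2 × 10.5 = 21 in; section modulus (unit throat) S = 2 × L²/6 = 36.75 in².
Direct shear f_v = P/L_w = 7.49/21 = 0.3567 kip/in.
Moment M = P × e = 7.49 × 11.5 = 86.135 kip·in; bending f_b = M/S = 2.344 kip/in.
f_max = √(f_v² + f_b²) = √(0.3567² + 2.344²) = 2.371 kip/in.
φr_n = 0.75 × 0.6 × 100 × (0.707 × 0.1875) = 5.965 kip/in → adequate.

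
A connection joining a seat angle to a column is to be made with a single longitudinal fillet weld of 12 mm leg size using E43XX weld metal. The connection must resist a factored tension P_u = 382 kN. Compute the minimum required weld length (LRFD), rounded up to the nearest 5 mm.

E43XX → F_EXX = 430 MPa.
Throat t_e = 0.707 × 12 = 8.484 mm.
φr_n = 0.75 × 0.6 × 430 × 8.484 × 10⁻³ = 1.642 kN/mm.
L_req = P_u / φr_n = 382 / 1.642 = 232.7 mm total.
Round up → use L = 235 mm.

L = 235 mm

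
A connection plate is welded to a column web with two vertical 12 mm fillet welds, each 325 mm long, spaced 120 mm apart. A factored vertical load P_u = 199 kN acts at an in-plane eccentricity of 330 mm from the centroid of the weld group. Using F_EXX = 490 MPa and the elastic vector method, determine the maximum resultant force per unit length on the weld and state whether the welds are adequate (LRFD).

Total weld length L_w = 650 mm. Treat welds as unit-width lines.
Polar moment about centroid: J = 2[d³/12 + d(b/2)²] = 2[325³/12 + 325×60²] = 8061000 mm³.
Direct shear f_v = P/L_w = 199×10³ / 650 = 306.2 N/mm (vertical).
Torsion M = P·e = 199×10³ × 330 = 65670000 N·mm.
Critical point at (x, y) = (60, 162.5) from centroid. f_tx = M·y/J = 1324 N/mm; f_ty = M·x/J = 488.8 N/mm.
Resultant f_max = √[f_tx² + (f_v + f_ty)²] = √[1324² + (306.2 + 488.8)²] = 1544 N/mm.
Capacity per unit length: φr_n = 0.75 × 0.6 × 490 × (0.707 × 12) = 1871 N/mm.
1544 ≤ 1871 → adequate.

f_max ≈ 1540 N/mm; adequate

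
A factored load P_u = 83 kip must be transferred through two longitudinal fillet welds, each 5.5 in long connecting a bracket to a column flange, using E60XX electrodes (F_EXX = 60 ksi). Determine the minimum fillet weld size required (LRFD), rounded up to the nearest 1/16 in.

w = 7/16 in

Total weld length L = 11 in.
Required throat t_e = P_u / (φ × 0.6 F_EXX × L) = 83 / (0.75 × 0.6 × 60 × 11) = 0.2795 in.
Required leg w = t_e / 0.707 = 0.3953 in → use 7/16 in.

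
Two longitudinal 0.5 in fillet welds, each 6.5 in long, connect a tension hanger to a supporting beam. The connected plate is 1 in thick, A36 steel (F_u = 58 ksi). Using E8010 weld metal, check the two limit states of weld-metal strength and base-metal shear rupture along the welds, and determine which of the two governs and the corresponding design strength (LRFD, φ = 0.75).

E80XX → F_EXX = 80 ksi.
t_e = 0.707 × 0.5 = 0.3535 in; L = 13 in.
Weld metal: φR_n = 0.75 × 0.6 × 80 × 0.3535 × 13 = 165.4 kip.
Base metal (shear rupture): φR_n = 0.75 × 0.6 × 58 × 1 × 13 = 339.3 kip.
Governing: weld metal.

φR_n ≈ 165 kip (weld metal governs)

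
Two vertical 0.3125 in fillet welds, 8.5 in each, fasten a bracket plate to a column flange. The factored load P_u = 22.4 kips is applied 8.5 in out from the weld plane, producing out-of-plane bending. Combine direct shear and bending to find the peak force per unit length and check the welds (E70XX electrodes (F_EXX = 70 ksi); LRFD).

L_w = 2 × 8.5 = 17 in; section modulus (unit throat) S = 2 × L²/6 = 24.08 in².
Direct shear f_v = P/L_w = 22.4/17 = 1.318 kip/in.
Moment M = P × e = 22.4 × 8.5 = 190.4 kip·in; bending f_b = M/S = 7.906 kip/in.
f_max = √(f_v² + f_b²) = √(1.318² + 7.906²) = 8.015 kip/in.
φr_n = 0.75 × 0.6 × 70 × (0.707 × 0.3125) = 6.96 kip/in → NOT adequate.

f_max ≈ 8.01 kip/in; NOT adequate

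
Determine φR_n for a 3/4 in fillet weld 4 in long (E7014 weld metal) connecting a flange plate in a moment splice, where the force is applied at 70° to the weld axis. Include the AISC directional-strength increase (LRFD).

φR_n ≈ 97.2 kips

E70XX → F_EXX = 70 ksi.
t_e = 0.707 × 0.75 = 0.5302 in; A_we = 0.5302 × 4 = 2.121 in².
Directional factor: 1.0 + 0.5 sin^1.5(70°) = 1.455.
F_nw = 0.6 × 70 × 1.455 = 61.13 ksi.
φR_n = 0.75 × 61.13 × 2.121 = 97.24 kips.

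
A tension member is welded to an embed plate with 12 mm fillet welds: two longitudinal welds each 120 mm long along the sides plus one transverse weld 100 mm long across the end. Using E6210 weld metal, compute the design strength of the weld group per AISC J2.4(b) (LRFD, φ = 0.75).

φR_n ≈ 838 kN

E62XX → F_EXX = 620 MPa.
t_e = 0.707 × 12 = 8.484 mm.
R_nwl = 0.6 × 620 × 8.484 × 240 × 10⁻³ = 757.5 kN (longitudinal, 2 welds).
R_nwt = 0.6 × 620 × 8.484 × 100 × 10⁻³ = 315.6 kN (transverse, base value).
(i) R_nwl + R_nwt = 1073 kN; (ii) 0.85 R_nwl + 1.5 R_nwt = 1117 kN.
R_n = max = 1117 kN [governs: (ii)]; φR_n = 837.9 kN.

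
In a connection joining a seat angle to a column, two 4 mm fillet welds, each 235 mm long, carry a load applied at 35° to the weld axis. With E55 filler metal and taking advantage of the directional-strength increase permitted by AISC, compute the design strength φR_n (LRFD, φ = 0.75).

E55XX → F_EXX = 550 MPa.
t_e = 0.707 × 4 = 2.828 mm; A_we = 2.828 × 470 = 1329 mm².
Directional factor: 1.0 + 0.5 sin^1.5(35°) = 1.217.
F_nw = 0.6 × 550 × 1.217 = 401.7 MPa.
φR_n = 0.75 × 401.7 × 1329 × 10⁻³ = 400.4 kN.

φR_n ≈ 400 kN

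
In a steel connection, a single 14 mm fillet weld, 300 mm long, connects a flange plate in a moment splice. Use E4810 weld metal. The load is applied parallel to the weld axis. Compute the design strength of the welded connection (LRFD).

φR_n ≈ 641 kN

E48XX → F_EXX = 480 MPa.
Effective throat t_e = 0.707 × 14 = 9.898 mm.
Total length L = 300 mm; A_we = 9.898 × 300 = 2969 mm².
F_nw = 0.6 F_EXX = 0.6 × 480 = 288 MPa.
φR_n = 0.75 × 288 × 2969 × 10⁻³ = 641.4 kN.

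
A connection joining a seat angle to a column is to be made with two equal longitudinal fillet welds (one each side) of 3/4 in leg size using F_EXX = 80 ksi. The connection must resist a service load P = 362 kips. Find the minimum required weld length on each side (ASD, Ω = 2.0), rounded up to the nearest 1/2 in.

Throat t_e = 0.707 × 0.75 = 0.5302 in.
r_n/Ω = (0.6 × 80 × 0.5302) / 2.0 = 12.73 kip/in.
L_req = P / (r_n/Ω) = 362 / 12.73 = 28.45 in total.
Per side: 28.45 / 2 = 14.22 in.
Round up → use L = 14.5 in on each side.

L = 14.5 in on each side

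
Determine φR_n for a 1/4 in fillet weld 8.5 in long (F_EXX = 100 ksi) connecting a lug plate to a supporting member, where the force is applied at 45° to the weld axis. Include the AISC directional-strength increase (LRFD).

φR_n ≈ 87.7 kip

t_e = 0.707 × 0.25 = 0.1767 in; A_we = 0.1767 × 8.5 = 1.502 in².
Directional factor: 1.0 + 0.5 sin^1.5(45°) = 1.297.
F_nw = 0.6 × 100 × 1.297 = 77.84 ksi.
φR_n = 0.75 × 77.84 × 1.502 = 87.71 kip.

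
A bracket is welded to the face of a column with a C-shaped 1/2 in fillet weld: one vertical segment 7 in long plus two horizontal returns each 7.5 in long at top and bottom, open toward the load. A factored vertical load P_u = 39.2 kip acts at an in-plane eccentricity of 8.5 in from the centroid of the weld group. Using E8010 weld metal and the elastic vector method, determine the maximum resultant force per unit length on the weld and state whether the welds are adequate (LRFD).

f_max ≈ 7.3 kip/in; adequate

E80XX → F_EXX = 80 ksi.
Total weld length L_w = 22 in. Treat welds as unit-width lines.
Centroid: x̄ = 2×7.5×3.75 / 22 = 2.557 in from the vertical weld.
Polar moment about centroid: J = I_x + I_y = [7³/12 + 2×7.5×3.5²] + [7×2.557² + 2(7.5³/12 + 7.5×1.193²)] = 349.8 in³.
Direct shear f_v = P/L_w = 39.2 / 22 = 1.782 kip/in (vertical).
Torsion M = P·e = 39.2 × 8.5 = 333.2 kip·in.
Critical point at (x, y) = (4.943, 3.5) from centroid. f_tx = M·y/J = 3.334 kip/in; f_ty = M·x/J = 4.709 kip/in.
Resultant f_max = √[f_tx² + (f_v + f_ty)²] = √[3.334² + (1.782 + 4.709)²] = 7.297 kip/in.
Capacity per unit length: φr_n = 0.75 × 0.6 × 80 × (0.707 × 0.5) = 12.73 kip/in.
7.297 ≤ 12.73 → adequate.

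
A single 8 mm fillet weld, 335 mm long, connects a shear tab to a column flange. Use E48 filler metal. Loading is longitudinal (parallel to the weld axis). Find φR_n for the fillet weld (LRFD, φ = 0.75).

E48XX → F_EXX = 480 MPa.
Effective throat t_e = 0.707 × 8 = 5.656 mm.
Total length L = 335 mm; A_we = 5.656 × 335 = 1895 mm².
F_nw = 0.6 F_EXX = 0.6 × 480 = 288 MPa.
φR_n = 0.75 × 288 × 1895 × 10⁻³ = 409.3 kN.

φR_n ≈ 409 kN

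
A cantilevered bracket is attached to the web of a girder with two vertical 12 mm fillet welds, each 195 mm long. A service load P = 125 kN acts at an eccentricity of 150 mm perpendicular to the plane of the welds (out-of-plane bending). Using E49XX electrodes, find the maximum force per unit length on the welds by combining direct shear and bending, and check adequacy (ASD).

E49XX → F_EXX = 490 MPa.
L_w = 2 × 195 = 390 mm; section modulus (unit throat) S = 2 × L²/6 = 12680 mm².
Direct shear f_v = P/L_w = 125×10³/390 = 320.5 N/mm.
Moment M = P × e = 125×10³ × 150 = 18750000 N·mm; bending f_b = M/S = 1479 N/mm.
f_max = √(f_v² + f_b²) = √(320.5² + 1479²) = 1514 N/mm.
r_n/Ω = (1/2.0) × 0.6 × 490 × (0.707 × 12) = 1247 N/mm → NOT adequate.

f_max ≈ 1510 N/mm; NOT adequate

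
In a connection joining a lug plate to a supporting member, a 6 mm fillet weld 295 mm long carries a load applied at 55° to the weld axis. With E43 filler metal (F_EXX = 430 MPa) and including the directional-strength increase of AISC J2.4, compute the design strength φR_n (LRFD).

t_e = 0.707 × 6 = 4.242 mm; A_we = 4.242 × 295 = 1251 mm².
Directional factor: 1.0 + 0.5 sin^1.5(55°) = 1.371.
F_nw = 0.6 × 430 × 1.371 = 353.6 MPa.
φR_n = 0.75 × 353.6 × 1251 × 10⁻³ = 331.9 kN.

φR_n ≈ 332 kN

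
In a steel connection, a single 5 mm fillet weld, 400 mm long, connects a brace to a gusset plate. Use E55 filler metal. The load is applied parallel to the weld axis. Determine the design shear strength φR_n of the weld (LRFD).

φR_n ≈ 350 kN

E55XX → F_EXX = 550 MPa.
Effective throat t_e = 0.707 × 5 = 3.535 mm.
Total length L = 400 mm; A_we = 3.535 × 400 = 1414 mm².
F_nw = 0.6 F_EXX = 0.6 × 550 = 330 MPa.
φR_n = 0.75 × 330 × 1414 × 10⁻³ = 350 kN.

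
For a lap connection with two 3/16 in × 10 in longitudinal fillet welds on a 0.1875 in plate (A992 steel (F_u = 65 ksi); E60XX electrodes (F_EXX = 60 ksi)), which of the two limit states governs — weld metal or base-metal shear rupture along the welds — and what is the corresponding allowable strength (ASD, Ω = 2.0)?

R_n/Ω ≈ 47.7 kip (weld metal governs)

t_e = 0.707 × 0.1875 = 0.1326 in; L = 20 in.
Weld metal: R_n/Ω = (1/2.0) × 0.6 × 60 × 0.1326 × 20 = 47.72 kip.
Base metal (shear rupture): R_n/Ω = (1/2.0) × 0.6 × 65 × 0.1875 × 20 = 73.12 kip.
Governing: weld metal.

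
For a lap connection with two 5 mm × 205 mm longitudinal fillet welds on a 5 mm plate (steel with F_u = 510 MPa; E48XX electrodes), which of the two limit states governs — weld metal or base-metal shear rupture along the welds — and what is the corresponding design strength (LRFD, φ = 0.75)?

φR_n ≈ 313 kN (weld metal governs)

E48XX → F_EXX = 480 MPa.
t_e = 0.707 × 5 = 3.535 mm; L = 410 mm.
Weld metal: φR_n = 0.75 × 0.6 × 480 × 3.535 × 410 × 10⁻³ = 313.1 kN.
Base metal (shear rupture): φR_n = 0.75 × 0.6 × 510 × 5 × 410 × 10⁻³ = 470.5 kN.
Governing: weld metal.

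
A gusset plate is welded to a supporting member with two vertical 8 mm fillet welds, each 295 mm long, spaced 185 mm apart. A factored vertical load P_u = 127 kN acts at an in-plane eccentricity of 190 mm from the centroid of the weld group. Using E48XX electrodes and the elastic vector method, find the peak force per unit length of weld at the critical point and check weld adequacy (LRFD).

E48XX → F_EXX = 480 MPa.
Total weld length L_w = 590 mm. Treat welds as unit-width lines.
Polar moment about centroid: J = 2[d³/12 + d(b/2)²] = 2[295³/12 + 295×92.5²] = 9327000 mm³.
Direct shear f_v = P/L_w = 127×10³ / 590 = 215.3 N/mm (vertical).
Torsion M = P·e = 127×10³ × 190 = 24130000 N·mm.
Critical point at (x, y) = (92.5, 147.5) from centroid. f_tx = M·y/J = 381.6 N/mm; f_ty = M·x/J = 239.3 N/mm.
Resultant f_max = √[f_tx² + (f_v + f_ty)²] = √[381.6² + (215.3 + 239.3)²] = 593.5 N/mm.
Capacity per unit length: φr_n = 0.75 × 0.6 × 480 × (0.707 × 8) = 1222 N/mm.
593.5 ≤ 1222 → adequate.

f_max ≈ 594 N/mm; adequate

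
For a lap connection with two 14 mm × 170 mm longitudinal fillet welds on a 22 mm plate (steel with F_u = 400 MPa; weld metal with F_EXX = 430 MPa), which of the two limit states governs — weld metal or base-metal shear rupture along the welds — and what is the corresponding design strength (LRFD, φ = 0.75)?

φR_n ≈ 651 kN (weld metal governs)

t_e = 0.707 × 14 = 9.898 mm; L = 340 mm.
Weld metal: φR_n = 0.75 × 0.6 × 430 × 9.898 × 340 × 10⁻³ = 651.2 kN.
Base metal (shear rupture): φR_n = 0.75 × 0.6 × 400 × 22 × 340 × 10⁻³ = 1346 kN.
Governing: weld metal.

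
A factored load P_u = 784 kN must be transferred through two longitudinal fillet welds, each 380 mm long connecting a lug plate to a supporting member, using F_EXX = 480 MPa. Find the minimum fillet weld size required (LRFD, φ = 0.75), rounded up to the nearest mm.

w = 7 mm

Total weld length L = 760 mm.
Required throat t_e = P_u / (φ × 0.6 F_EXX × L) = 784 / (0.75 × 0.6 × 480 × 760 × 10⁻³) = 4.776 mm.
Required leg w = t_e / 0.707 = 6.755 mm → use 7 mm.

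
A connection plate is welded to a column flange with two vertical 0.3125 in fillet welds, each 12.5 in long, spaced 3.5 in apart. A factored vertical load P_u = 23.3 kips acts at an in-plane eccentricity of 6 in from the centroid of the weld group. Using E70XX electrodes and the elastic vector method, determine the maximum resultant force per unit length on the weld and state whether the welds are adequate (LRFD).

f_max ≈ 2.66 kip/in; adequate

E70XX → F_EXX = 70 ksi.
Total weld length L_w = 25 in. Treat welds as unit-width lines.
Polar moment about centroid: J = 2[d³/12 + d(b/2)²] = 2[12.5³/12 + 12.5×1.75²] = 402.1 in³.
Direct shear f_v = P/L_w = 23.3 / 25 = 0.932 kip/in (vertical).
Torsion M = P·e = 23.3 × 6 = 139.8 kip·in.
Critical point at (x, y) = (1.75, 6.25) from centroid. f_tx = M·y/J = 2.173 kip/in; f_ty = M·x/J = 0.6085 kip/in.
Resultant f_max = √[f_tx² + (f_v + f_ty)²] = √[2.173² + (0.932 + 0.6085)²] = 2.664 kip/in.
Capacity per unit length: φr_n = 0.75 × 0.6 × 70 × (0.707 × 0.3125) = 6.96 kip/in.
2.664 ≤ 6.96 → adequate.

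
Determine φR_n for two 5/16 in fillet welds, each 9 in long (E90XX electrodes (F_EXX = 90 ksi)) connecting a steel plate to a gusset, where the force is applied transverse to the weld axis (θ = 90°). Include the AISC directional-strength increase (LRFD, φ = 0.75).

φR_n ≈ 242 kips

t_e = 0.707 × 0.3125 = 0.2209 in; A_we = 0.2209 × 18 = 3.977 in².
Directional factor: 1.0 + 0.5 sin^1.5(90°) = 1.5.
F_nw = 0.6 × 90 × 1.5 = 81 ksi.
φR_n = 0.75 × 81 × 3.977 = 241.6 kips.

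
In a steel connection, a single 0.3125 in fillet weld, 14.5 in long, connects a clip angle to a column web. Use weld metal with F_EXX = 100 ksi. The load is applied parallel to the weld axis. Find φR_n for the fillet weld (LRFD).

φR_n ≈ 144 kips

Effective throat t_e = 0.707 × 0.3125 = 0.2209 in.
Total length L = 14.5 in; A_we = 0.2209 × 14.5 = 3.204 in².
F_nw = 0.6 F_EXX = 0.6 × 100 = 60 ksi.
φR_n = 0.75 × 60 × 3.204 = 144.2 kips.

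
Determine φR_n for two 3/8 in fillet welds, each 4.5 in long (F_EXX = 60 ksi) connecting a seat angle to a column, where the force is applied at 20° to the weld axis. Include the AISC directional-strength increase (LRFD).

t_e = 0.707 × 0.375 = 0.2651 in; A_we = 0.2651 × 9 = 2.386 in².
Directional factor: 1.0 + 0.5 sin^1.5(20°) = 1.1.
F_nw = 0.6 × 60 × 1.1 = 39.6 ksi.
φR_n = 0.75 × 39.6 × 2.386 = 70.87 kips.

φR_n ≈ 70.9 kips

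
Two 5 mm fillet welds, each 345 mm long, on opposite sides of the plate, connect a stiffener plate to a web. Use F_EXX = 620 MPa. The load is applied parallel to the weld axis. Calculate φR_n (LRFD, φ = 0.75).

Effective throat t_e = 0.707 × 5 = 3.535 mm.
Total length L = 690 mm; A_we = 3.535 × 690 = 2439 mm².
F_nw = 0.6 F_EXX = 0.6 × 620 = 372 MPa.
φR_n = 0.75 × 372 × 2439 × 10⁻³ = 680.5 kN.

φR_n ≈ 681 kN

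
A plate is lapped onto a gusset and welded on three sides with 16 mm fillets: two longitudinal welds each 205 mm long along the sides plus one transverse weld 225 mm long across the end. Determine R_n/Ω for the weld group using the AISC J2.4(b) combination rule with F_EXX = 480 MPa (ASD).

R_n/Ω ≈ 1120 kN

t_e = 0.707 × 16 = 11.31 mm.
R_nwl = 0.6 × 480 × 11.31 × 410 × 10⁻³ = 1336 kN (longitudinal, 2 welds).
R_nwt = 0.6 × 480 × 11.31 × 225 × 10⁻³ = 733 kN (transverse, base value).
(i) R_nwl + R_nwt = 2069 kN; (ii) 0.85 R_nwl + 1.5 R_nwt = 2235 kN.
R_n = max = 2235 kN [governs: (ii)]; R_n/Ω = 1117 kN.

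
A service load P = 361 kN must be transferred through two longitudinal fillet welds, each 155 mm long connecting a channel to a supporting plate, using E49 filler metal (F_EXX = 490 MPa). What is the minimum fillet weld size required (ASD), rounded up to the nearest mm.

w = 12 mm

Total weld length L = 310 mm.
Required throat t_e = P × Ω / (0.6 F_EXX × L) = 361 × 2.0 / (0.6 × 490 × 310 × 10⁻³) = 7.922 mm.
Required leg w = t_e / 0.707 = 11.2 mm → use 12 mm.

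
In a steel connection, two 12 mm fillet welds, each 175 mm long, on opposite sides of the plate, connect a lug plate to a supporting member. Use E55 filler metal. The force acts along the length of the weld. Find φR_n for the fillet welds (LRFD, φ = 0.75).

φR_n ≈ 735 kN

E55XX → F_EXX = 550 MPa.
Effective throat t_e = 0.707 × 12 = 8.484 mm.
Total length L = 350 mm; A_we = 8.484 × 350 = 2969 mm².
F_nw = 0.6 F_EXX = 0.6 × 550 = 330 MPa.
φR_n = 0.75 × 330 × 2969 × 10⁻³ = 734.9 kN.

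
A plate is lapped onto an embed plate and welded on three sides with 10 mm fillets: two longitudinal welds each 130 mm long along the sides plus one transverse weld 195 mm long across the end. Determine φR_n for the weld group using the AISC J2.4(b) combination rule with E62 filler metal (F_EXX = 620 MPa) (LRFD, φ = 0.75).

t_e = 0.707 × 10 = 7.07 mm.
R_nwl = 0.6 × 620 × 7.07 × 260 × 10⁻³ = 683.8 kN (longitudinal, 2 welds).
R_nwt = 0.6 × 620 × 7.07 × 195 × 10⁻³ = 512.9 kN (transverse, base value).
(i) R_nwl + R_nwt = 1197 kN; (ii) 0.85 R_nwl + 1.5 R_nwt = 1351 kN.
R_n = max = 1351 kN [governs: (ii)]; φR_n = 1013 kN.

φR_n ≈ 1010 kN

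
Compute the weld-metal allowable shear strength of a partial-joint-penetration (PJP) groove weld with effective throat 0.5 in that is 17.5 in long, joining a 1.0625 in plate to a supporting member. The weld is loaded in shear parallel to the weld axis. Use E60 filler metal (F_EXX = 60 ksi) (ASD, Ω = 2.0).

R_n/Ω ≈ 158 kips

Effective throat (given) t_e = 0.5 in.
A_we = 0.5 × 17.5 = 8.75 in².
F_nw = 0.6 F_EXX = 36 ksi.
R_n/Ω = (36 × 8.75) / 2.0 = 157.5 kips.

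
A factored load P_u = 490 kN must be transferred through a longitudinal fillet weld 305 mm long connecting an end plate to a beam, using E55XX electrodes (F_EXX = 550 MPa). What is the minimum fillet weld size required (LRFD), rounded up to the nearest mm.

Total weld length L = 305 mm.
Required throat t_e = P_u / (φ × 0.6 F_EXX × L) = 490 / (0.75 × 0.6 × 550 × 305 × 10⁻³) = 6.491 mm.
Required leg w = t_e / 0.707 = 9.181 mm → use 10 mm.

w = 10 mm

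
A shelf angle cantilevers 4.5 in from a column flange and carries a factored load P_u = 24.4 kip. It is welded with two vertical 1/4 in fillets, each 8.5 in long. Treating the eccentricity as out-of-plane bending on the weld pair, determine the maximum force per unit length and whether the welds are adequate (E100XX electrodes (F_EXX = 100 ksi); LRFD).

f_max ≈ 4.78 kip/in; adequate

L_w = 2 × 8.5 = 17 in; section modulus (unit throat) S = 2 × L²/6 = 24.08 in².
Direct shear f_v = P/L_w = 24.4/17 = 1.435 kip/in.
Moment M = P × e = 24.4 × 4.5 = 109.8 kip·in; bending f_b = M/S = 4.559 kip/in.
f_max = √(f_v² + f_b²) = √(1.435² + 4.559²) = 4.78 kip/in.
φr_n = 0.75 × 0.6 × 100 × (0.707 × 0.25) = 7.954 kip/in → adequate.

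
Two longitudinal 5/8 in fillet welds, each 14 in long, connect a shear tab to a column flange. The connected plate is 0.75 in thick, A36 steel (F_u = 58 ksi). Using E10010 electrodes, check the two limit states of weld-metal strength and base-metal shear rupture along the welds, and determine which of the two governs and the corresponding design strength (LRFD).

φR_n ≈ 548 kips (base-metal shear rupture governs)

E100XX → F_EXX = 100 ksi.
t_e = 0.707 × 0.625 = 0.4419 in; L = 28 in.
Weld metal: φR_n = 0.75 × 0.6 × 100 × 0.4419 × 28 = 556.8 kips.
Base metal (shear rupture): φR_n = 0.75 × 0.6 × 58 × 0.75 × 28 = 548.1 kips.
Governing: base-metal shear rupture.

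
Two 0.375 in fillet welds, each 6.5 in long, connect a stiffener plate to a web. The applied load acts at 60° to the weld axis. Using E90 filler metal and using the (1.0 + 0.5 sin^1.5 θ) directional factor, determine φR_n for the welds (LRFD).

φR_n ≈ 196 kip

E90XX → F_EXX = 90 ksi.
t_e = 0.707 × 0.375 = 0.2651 in; A_we = 0.2651 × 13 = 3.447 in².
Directional factor: 1.0 + 0.5 sin^1.5(60°) = 1.403.
F_nw = 0.6 × 90 × 1.403 = 75.76 ksi.
φR_n = 0.75 × 75.76 × 3.447 = 195.8 kip.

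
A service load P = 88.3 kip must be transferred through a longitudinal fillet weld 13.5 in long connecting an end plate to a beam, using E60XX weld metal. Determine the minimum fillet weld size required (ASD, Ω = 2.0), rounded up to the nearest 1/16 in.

w = 9/16 in

E60XX → F_EXX = 60 ksi.
Total weld length L = 13.5 in.
Required throat t_e = P × Ω / (0.6 F_EXX × L) = 88.3 × 2.0 / (0.6 × 60 × 13.5) = 0.3634 in.
Required leg w = t_e / 0.707 = 0.514 in → use 9/16 in.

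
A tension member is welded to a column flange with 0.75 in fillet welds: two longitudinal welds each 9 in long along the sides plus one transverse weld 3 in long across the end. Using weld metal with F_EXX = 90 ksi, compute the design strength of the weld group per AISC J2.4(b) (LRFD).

t_e = 0.707 × 0.75 = 0.5302 in.
R_nwl = 0.6 × 90 × 0.5302 × 18 = 515.4 kips (longitudinal, 2 welds).
R_nwt = 0.6 × 90 × 0.5302 × 3 = 85.9 kips (transverse, base value).
(i) R_nwl + R_nwt = 601.3 kips; (ii) 0.85 R_nwl + 1.5 R_nwt = 566.9 kips.
R_n = max = 601.3 kips [governs: (i)]; φR_n = 451 kips.

φR_n ≈ 451 kips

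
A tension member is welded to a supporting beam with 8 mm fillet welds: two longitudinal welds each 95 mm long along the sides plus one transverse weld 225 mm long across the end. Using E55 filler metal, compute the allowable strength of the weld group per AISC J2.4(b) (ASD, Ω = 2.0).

E55XX → F_EXX = 550 MPa.
t_e = 0.707 × 8 = 5.656 mm.
R_nwl = 0.6 × 550 × 5.656 × 190 × 10⁻³ = 354.6 kN (longitudinal, 2 welds).
R_nwt = 0.6 × 550 × 5.656 × 225 × 10⁻³ = 420 kN (transverse, base value).
(i) R_nwl + R_nwt = 774.6 kN; (ii) 0.85 R_nwl + 1.5 R_nwt = 931.4 kN.
R_n = max = 931.4 kN [governs: (ii)]; R_n/Ω = 465.7 kN.

R_n/Ω ≈ 466 kN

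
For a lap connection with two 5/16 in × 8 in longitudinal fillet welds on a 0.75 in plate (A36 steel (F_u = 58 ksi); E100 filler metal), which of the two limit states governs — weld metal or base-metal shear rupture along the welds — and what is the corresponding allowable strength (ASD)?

E100XX → F_EXX = 100 ksi.
t_e = 0.707 × 0.3125 = 0.2209 in; L = 16 in.
Weld metal: R_n/Ω = (1/2.0) × 0.6 × 100 × 0.2209 × 16 = 106 kip.
Base metal (shear rupture): R_n/Ω = (1/2.0) × 0.6 × 58 × 0.75 × 16 = 208.8 kip.
Governing: weld metal.

R_n/Ω ≈ 106 kip (weld metal governs)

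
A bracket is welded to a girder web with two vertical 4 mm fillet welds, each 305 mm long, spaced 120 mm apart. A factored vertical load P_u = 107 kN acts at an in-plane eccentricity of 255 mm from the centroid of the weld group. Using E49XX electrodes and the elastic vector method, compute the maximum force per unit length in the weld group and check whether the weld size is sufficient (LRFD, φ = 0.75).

f_max ≈ 728 N/mm; NOT adequate

E49XX → F_EXX = 490 MPa.
Total weld length L_w = 610 mm. Treat welds as unit-width lines.
Polar moment about centroid: J = 2[d³/12 + d(b/2)²] = 2[305³/12 + 305×60²] = 6925000 mm³.
Direct shear f_v = P/L_w = 107×10³ / 610 = 175.4 N/mm (vertical).
Torsion M = P·e = 107×10³ × 255 = 27285000 N·mm.
Critical point at (x, y) = (60, 152.5) from centroid. f_tx = M·y/J = 600.9 N/mm; f_ty = M·x/J = 236.4 N/mm.
Resultant f_max = √[f_tx² + (f_v + f_ty)²] = √[600.9² + (175.4 + 236.4)²] = 728.5 N/mm.
Capacity per unit length: φr_n = 0.75 × 0.6 × 490 × (0.707 × 4) = 623.6 N/mm.
728.5 > 623.6 → NOT adequate.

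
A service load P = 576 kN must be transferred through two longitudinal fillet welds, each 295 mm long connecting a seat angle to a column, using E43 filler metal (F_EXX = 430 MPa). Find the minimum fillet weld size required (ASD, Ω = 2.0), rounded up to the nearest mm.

Total weld length L = 590 mm.
Required throat t_e = P × Ω / (0.6 F_EXX × L) = 576 × 2.0 / (0.6 × 430 × 590 × 10⁻³) = 7.568 mm.
Required leg w = t_e / 0.707 = 10.7 mm → use 11 mm.

w = 11 mm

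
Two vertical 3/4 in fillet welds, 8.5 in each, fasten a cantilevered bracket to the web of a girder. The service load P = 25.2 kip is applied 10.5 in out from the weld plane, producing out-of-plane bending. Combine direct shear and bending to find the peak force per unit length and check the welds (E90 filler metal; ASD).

E90XX → F_EXX = 90 ksi.
L_w = 2 × 8.5 = 17 in; section modulus (unit throat) S = 2 × L²/6 = 24.08 in².
Direct shear f_v = P/L_w = 25.2/17 = 1.482 kip/in.
Moment M = P × e = 25.2 × 10.5 = 264.6 kip·in; bending f_b = M/S = 10.99 kip/in.
f_max = √(f_v² + f_b²) = √(1.482² + 10.99²) = 11.09 kip/in.
r_n/Ω = (1/2.0) × 0.6 × 90 × (0.707 × 0.75) = 14.32 kip/in → adequate.

f_max ≈ 11.1 kip/in; adequate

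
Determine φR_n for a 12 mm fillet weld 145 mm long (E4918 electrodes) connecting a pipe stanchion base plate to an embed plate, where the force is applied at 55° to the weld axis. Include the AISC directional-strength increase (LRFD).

φR_n ≈ 372 kN

E49XX → F_EXX = 490 MPa.
t_e = 0.707 × 12 = 8.484 mm; A_we = 8.484 × 145 = 1230 mm².
Directional factor: 1.0 + 0.5 sin^1.5(55°) = 1.371.
F_nw = 0.6 × 490 × 1.371 = 403 MPa.
φR_n = 0.75 × 403 × 1230 × 10⁻³ = 371.8 kN.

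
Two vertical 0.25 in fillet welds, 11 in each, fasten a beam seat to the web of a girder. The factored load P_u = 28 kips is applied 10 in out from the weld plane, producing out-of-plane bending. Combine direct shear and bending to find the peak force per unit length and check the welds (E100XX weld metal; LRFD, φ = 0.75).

f_max ≈ 7.06 kip/in; adequate

E100XX → F_EXX = 100 ksi.
L_w = 2 × 11 = 22 in; section modulus (unit throat) S = 2 × L²/6 = 40.33 in².
Direct shear f_v = P/L_w = 28/22 = 1.273 kip/in.
Moment M = P × e = 28 × 10 = 280 kip·in; bending f_b = M/S = 6.942 kip/in.
f_max = √(f_v² + f_b²) = √(1.273² + 6.942²) = 7.058 kip/in.
φr_n = 0.75 × 0.6 × 100 × (0.707 × 0.25) = 7.954 kip/in → adequate.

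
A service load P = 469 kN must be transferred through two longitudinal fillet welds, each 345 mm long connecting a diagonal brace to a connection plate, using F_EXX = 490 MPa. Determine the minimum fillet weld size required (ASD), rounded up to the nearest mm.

w = 7 mm

Total weld length L = 690 mm.
Required throat t_e = P × Ω / (0.6 F_EXX × L) = 469 × 2.0 / (0.6 × 490 × 690 × 10⁻³) = 4.624 mm.
Required leg w = t_e / 0.707 = 6.54 mm → use 7 mm.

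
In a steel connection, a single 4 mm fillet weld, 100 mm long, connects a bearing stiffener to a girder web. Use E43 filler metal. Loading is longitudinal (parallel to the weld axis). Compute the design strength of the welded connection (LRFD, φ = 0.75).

φR_n ≈ 54.7 kN

E43XX → F_EXX = 430 MPa.
Effective throat t_e = 0.707 × 4 = 2.828 mm.
Total length L = 100 mm; A_we = 2.828 × 100 = 282.8 mm².
F_nw = 0.6 F_EXX = 0.6 × 430 = 258 MPa.
φR_n = 0.75 × 258 × 282.8 × 10⁻³ = 54.72 kN.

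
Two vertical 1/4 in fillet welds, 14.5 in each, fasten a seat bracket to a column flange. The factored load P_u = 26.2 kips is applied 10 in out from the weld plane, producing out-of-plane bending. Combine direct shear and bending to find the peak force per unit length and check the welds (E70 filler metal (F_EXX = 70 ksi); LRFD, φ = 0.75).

L_w = 2 × 14.5 = 29 in; section modulus (unit throat) S = 2 × L²/6 = 70.08 in².
Direct shear f_v = P/L_w = 26.2/29 = 0.9034 kip/in.
Moment M = P × e = 26.2 × 10 = 262 kip·in; bending f_b = M/S = 3.738 kip/in.
f_max = √(f_v² + f_b²) = √(0.9034² + 3.738²) = 3.846 kip/in.
φr_n = 0.75 × 0.6 × 70 × (0.707 × 0.25) = 5.568 kip/in → adequate.

f_max ≈ 3.85 kip/in; adequate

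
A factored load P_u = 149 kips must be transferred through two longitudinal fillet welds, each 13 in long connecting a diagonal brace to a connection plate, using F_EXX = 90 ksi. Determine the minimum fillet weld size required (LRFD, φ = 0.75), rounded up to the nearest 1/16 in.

w = 1/4 in

Total weld length L = 26 in.
Required throat t_e = P_u / (φ × 0.6 F_EXX × L) = 149 / (0.75 × 0.6 × 90 × 26) = 0.1415 in.
Required leg w = t_e / 0.707 = 0.2001 in → use 1/4 in.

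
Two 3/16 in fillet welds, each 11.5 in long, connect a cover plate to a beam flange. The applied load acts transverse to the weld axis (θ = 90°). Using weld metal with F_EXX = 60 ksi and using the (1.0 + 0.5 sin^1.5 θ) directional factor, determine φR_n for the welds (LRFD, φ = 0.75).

φR_n ≈ 123 kip

t_e = 0.707 × 0.1875 = 0.1326 in; A_we = 0.1326 × 23 = 3.049 in².
Directional factor: 1.0 + 0.5 sin^1.5(90°) = 1.5.
F_nw = 0.6 × 60 × 1.5 = 54 ksi.
φR_n = 0.75 × 54 × 3.049 = 123.5 kip.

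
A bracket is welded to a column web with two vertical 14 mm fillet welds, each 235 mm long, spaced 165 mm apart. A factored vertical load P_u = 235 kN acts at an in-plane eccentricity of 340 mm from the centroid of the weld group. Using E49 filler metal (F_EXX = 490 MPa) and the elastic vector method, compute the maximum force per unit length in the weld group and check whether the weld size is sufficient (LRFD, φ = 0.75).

f_max ≈ 2460 N/mm; NOT adequate

Total weld length L_w = 470 mm. Treat welds as unit-width lines.
Polar moment about centroid: J = 2[d³/12 + d(b/2)²] = 2[235³/12 + 235×82.5²] = 5362000 mm³.
Direct shear f_v = P/L_w = 235×10³ / 470 = 500 N/mm (vertical).
Torsion M = P·e = 235×10³ × 340 = 79900000 N·mm.
Critical point at (x, y) = (82.5, 117.5) from centroid. f_tx = M·y/J = 1751 N/mm; f_ty = M·x/J = 1229 N/mm.
Resultant f_max = √[f_tx² + (f_v + f_ty)²] = √[1751² + (500 + 1229)²] = 2461 N/mm.
Capacity per unit length: φr_n = 0.75 × 0.6 × 490 × (0.707 × 14) = 2183 N/mm.
2461 > 2183 → NOT adequate.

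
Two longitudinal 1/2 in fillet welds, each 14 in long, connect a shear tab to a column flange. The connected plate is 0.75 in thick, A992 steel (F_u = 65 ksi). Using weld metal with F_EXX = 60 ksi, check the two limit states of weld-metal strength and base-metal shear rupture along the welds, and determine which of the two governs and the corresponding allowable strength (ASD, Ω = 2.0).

R_n/Ω ≈ 178 kip (weld metal governs)

t_e = 0.707 × 0.5 = 0.3535 in; L = 28 in.
Weld metal: R_n/Ω = (1/2.0) × 0.6 × 60 × 0.3535 × 28 = 178.2 kip.
Base metal (shear rupture): R_n/Ω = (1/2.0) × 0.6 × 65 × 0.75 × 28 = 409.5 kip.
Governing: weld metal.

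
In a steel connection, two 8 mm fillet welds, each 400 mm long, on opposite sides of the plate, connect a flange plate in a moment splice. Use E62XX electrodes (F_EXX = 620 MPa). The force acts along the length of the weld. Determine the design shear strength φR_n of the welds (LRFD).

φR_n ≈ 1260 kN

Effective throat t_e = 0.707 × 8 = 5.656 mm.
Total length L = 800 mm; A_we = 5.656 × 800 = 4525 mm².
F_nw = 0.6 F_EXX = 0.6 × 620 = 372 MPa.
φR_n = 0.75 × 372 × 4525 × 10⁻³ = 1262 kN.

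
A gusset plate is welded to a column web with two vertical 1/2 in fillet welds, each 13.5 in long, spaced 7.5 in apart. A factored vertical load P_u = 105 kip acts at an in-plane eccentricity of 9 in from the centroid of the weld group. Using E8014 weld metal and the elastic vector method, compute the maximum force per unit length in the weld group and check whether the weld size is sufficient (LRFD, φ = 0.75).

f_max ≈ 11.6 kip/in; adequate

E80XX → F_EXX = 80 ksi.
Total weld length L_w = 27 in. Treat welds as unit-width lines.
Polar moment about centroid: J = 2[d³/12 + d(b/2)²] = 2[13.5³/12 + 13.5×3.75²] = 789.8 in³.
Direct shear f_v = P/L_w = 105 / 27 = 3.889 kip/in (vertical).
Torsion M = P·e = 105 × 9 = 945 kip·in.
Critical point at (x, y) = (3.75, 6.75) from centroid. f_tx = M·y/J = 8.077 kip/in; f_ty = M·x/J = 4.487 kip/in.
Resultant f_max = √[f_tx² + (f_v + f_ty)²] = √[8.077² + (3.889 + 4.487)²] = 11.64 kip/in.
Capacity per unit length: φr_n = 0.75 × 0.6 × 80 × (0.707 × 0.5) = 12.73 kip/in.
11.64 ≤ 12.73 → adequate.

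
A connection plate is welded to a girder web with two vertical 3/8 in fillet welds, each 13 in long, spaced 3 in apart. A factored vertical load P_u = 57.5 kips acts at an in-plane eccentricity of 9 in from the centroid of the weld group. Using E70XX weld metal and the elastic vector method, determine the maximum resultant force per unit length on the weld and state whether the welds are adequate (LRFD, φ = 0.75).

E70XX → F_EXX = 70 ksi.
Total weld length L_w = 26 in. Treat welds as unit-width lines.
Polar moment about centroid: J = 2[d³/12 + d(b/2)²] = 2[13³/12 + 13×1.5²] = 424.7 in³.
Direct shear f_v = P/L_w = 57.5 / 26 = 2.212 kip/in (vertical).
Torsion M = P·e = 57.5 × 9 = 517.5 kip·in.
Critical point at (x, y) = (1.5, 6.5) from centroid. f_tx = M·y/J = 7.921 kip/in; f_ty = M·x/J = 1.828 kip/in.
Resultant f_max = √[f_tx² + (f_v + f_ty)²] = √[7.921² + (2.212 + 1.828)²] = 8.891 kip/in.
Capacity per unit length: φr_n = 0.75 × 0.6 × 70 × (0.707 × 0.375) = 8.351 kip/in.
8.891 > 8.351 → NOT adequate.

f_max ≈ 8.89 kip/in; NOT adequate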